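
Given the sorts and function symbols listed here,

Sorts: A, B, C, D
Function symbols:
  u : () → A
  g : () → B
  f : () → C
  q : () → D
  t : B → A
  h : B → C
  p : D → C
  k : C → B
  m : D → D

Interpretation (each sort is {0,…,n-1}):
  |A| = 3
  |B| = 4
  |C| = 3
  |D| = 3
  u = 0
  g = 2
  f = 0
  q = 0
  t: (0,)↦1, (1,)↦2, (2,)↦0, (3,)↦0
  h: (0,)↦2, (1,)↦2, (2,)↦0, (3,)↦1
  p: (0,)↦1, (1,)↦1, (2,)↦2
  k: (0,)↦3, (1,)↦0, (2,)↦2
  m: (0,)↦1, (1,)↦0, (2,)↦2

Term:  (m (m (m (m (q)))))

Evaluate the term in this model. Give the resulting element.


value = 0

  q = 0
  (m (q)) = m(0,) = 1
  (m (m (q))) = m(1,) = 0
  (m (m (m (q)))) = m(0,) = 1
  (m (m (m (m (q))))) = m(1,) = 0


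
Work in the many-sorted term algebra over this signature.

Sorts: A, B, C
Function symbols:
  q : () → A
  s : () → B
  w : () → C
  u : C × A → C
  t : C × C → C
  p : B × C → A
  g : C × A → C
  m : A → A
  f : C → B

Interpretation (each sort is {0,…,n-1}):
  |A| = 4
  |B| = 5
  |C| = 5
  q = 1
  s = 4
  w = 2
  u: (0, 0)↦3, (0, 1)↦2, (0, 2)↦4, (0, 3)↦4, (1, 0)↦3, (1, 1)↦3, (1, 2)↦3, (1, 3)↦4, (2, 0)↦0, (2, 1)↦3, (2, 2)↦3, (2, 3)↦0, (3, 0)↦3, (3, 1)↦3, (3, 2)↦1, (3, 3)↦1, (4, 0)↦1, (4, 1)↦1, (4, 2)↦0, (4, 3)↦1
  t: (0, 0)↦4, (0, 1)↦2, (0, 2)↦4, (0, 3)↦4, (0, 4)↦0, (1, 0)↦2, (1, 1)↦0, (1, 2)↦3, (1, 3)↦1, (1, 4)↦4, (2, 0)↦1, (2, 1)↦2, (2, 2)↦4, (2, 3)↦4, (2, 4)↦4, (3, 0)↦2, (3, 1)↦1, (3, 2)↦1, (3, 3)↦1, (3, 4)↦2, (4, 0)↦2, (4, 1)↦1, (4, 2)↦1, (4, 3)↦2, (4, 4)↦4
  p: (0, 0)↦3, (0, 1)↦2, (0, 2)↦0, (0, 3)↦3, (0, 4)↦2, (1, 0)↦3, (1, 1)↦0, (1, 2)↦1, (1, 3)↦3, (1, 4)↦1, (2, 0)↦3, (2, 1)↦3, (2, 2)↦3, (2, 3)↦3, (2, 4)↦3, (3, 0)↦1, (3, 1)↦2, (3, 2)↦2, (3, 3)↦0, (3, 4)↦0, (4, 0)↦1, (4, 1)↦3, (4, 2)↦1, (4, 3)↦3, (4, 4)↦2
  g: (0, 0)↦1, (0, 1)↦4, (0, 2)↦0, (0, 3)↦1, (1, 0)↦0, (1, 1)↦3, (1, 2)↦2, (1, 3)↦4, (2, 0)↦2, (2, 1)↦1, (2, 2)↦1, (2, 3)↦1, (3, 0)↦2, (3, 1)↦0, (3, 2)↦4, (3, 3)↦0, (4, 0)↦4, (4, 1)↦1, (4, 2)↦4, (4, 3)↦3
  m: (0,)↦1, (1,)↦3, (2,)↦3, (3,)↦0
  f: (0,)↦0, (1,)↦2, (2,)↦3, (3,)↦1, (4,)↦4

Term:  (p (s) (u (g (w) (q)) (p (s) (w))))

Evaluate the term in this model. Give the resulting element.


  s = 4
  w = 2
  q = 1
  (g (w) (q)) = g(2, 1) = 1
  s = 4
  w = 2
  (p (s) (w)) = p(4, 2) = 1
  (u (g (w) (q)) (p (s) (w))) = u(1, 1) = 3
  (p (s) (u (g (w) (q)) (p (s) (w)))) = p(4, 3) = 3

value = 3


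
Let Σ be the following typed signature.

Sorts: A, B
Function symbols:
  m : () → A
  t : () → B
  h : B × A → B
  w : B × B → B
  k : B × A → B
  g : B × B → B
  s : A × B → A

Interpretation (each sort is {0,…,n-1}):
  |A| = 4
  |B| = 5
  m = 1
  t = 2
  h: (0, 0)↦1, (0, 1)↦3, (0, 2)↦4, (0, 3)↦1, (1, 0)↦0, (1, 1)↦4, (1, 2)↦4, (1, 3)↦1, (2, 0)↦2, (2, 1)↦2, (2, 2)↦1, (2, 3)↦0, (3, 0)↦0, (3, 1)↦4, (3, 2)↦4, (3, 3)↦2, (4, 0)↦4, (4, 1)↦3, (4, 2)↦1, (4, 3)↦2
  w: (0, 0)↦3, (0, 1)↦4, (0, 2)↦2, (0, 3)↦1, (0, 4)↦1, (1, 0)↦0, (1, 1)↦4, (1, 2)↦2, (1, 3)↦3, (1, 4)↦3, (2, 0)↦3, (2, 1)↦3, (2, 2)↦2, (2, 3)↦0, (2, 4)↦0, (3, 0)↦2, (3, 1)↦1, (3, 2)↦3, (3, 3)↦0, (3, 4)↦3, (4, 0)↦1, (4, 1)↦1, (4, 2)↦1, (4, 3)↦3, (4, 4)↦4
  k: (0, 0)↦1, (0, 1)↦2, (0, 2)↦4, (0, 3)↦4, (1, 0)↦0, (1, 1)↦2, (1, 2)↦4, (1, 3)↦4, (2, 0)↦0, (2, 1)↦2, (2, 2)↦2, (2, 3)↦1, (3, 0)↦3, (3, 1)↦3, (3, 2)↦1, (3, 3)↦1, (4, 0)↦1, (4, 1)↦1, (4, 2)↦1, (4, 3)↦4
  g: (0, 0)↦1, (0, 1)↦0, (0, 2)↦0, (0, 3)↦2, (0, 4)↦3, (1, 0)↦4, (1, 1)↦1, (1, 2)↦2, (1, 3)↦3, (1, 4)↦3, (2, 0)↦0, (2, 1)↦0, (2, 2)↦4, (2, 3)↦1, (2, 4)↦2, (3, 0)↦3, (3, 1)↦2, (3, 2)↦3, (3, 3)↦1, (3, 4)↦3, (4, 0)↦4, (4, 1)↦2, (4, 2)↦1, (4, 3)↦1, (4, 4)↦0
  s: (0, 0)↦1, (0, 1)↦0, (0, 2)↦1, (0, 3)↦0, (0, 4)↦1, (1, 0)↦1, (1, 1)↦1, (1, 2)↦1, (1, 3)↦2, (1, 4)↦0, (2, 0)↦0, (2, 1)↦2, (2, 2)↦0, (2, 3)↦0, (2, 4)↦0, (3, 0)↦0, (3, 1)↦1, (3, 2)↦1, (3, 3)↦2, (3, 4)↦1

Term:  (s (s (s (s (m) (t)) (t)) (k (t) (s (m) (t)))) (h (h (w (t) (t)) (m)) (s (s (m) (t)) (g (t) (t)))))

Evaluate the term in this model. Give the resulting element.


value = 1

  m = 1
  t = 2
  (s (m) (t)) = s(1, 2) = 1
  t = 2
  (s (s (m) (t)) (t)) = s(1, 2) = 1
  t = 2
  m = 1
  t = 2
  (s (m) (t)) = s(1, 2) = 1
  (k (t) (s (m) (t))) = k(2, 1) = 2
  (s (s (s (m) (t)) (t)) (k (t) (s (m) (t)))) = s(1, 2) = 1
  t = 2
  t = 2
  (w (t) (t)) = w(2, 2) = 2
  m = 1
  (h (w (t) (t)) (m)) = h(2, 1) = 2
  m = 1
  t = 2
  (s (m) (t)) = s(1, 2) = 1
  t = 2
  t = 2
  (g (t) (t)) = g(2, 2) = 4
  (s (s (m) (t)) (g (t) (t))) = s(1, 4) = 0
  (h (h (w (t) (t)) (m)) (s (s (m) (t)) (g (t) (t)))) = h(2, 0) = 2
  (s (s (s (s (m) (t)) (t)) (k (t) (s (m) (t)))) (h (h (w (t) (t)) (m)) (s (s (m) (t)) (g (t) (t))))) = s(1, 2) = 1


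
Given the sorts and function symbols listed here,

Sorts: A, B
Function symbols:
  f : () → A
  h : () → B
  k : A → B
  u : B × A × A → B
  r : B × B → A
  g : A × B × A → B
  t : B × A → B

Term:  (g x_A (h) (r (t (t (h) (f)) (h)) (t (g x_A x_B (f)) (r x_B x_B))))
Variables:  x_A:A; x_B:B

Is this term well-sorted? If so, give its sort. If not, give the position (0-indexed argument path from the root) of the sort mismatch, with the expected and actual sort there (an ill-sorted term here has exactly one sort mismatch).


ill-sorted at position [2, 0, 1]: expected A, got B

  x_A : A
  (h) : B
        (h) : B
        (f) : A
      (t (h) (f)) : B
      (h) : B
    (t (t (h) (f)) (h)) : ✗ arg 1 at [2, 0, 1] has sort B, expected A
        x_A : A
        x_B : B
        (f) : A
      (g x_A x_B (f)) : B
        x_B : B
        x_B : B
      (r x_B x_B) : A
    (t (g x_A x_B (f)) (r x_B x_B)) : B


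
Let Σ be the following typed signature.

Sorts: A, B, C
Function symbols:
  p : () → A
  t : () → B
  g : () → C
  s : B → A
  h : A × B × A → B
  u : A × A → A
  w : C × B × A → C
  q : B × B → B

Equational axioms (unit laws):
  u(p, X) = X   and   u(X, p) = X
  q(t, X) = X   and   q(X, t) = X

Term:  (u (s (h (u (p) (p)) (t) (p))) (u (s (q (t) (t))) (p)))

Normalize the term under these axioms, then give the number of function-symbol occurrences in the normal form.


size = 8

1. (u (s (h (u (p) (p)) (t) (p))) (u (s (q (t) (t))) (p)))  →  (u (s (h (p) (t) (p))) (u (s (q (t) (t))) (p)))
2. (u (s (h (p) (t) (p))) (u (s (q (t) (t))) (p)))  →  (u (s (h (p) (t) (p))) (s (q (t) (t))))
3. (u (s (h (p) (t) (p))) (s (q (t) (t))))  →  (u (s (h (p) (t) (p))) (s (t)))
normal form: (u (s (h (p) (t) (p))) (s (t)))


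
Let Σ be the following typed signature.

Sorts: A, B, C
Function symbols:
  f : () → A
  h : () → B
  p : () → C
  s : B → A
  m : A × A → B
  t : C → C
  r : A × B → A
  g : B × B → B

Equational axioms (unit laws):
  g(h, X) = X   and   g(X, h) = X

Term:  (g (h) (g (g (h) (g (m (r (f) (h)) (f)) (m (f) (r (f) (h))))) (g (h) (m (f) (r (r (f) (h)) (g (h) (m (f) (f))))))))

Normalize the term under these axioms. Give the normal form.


1. (g (h) (g (g (h) (g (m (r (f) (h)) (f)) (m (f) (r (f) (h))))) (g (h) (m (f) (r (r (f) (h)) (g (h) (m (f) (f))))))))  →  (g (g (h) (g (m (r (f) (h)) (f)) (m (f) (r (f) (h))))) (g (h) (m (f) (r (r (f) (h)) (g (h) (m (f) (f)))))))
2. (g (g (h) (g (m (r (f) (h)) (f)) (m (f) (r (f) (h))))) (g (h) (m (f) (r (r (f) (h)) (g (h) (m (f) (f)))))))  →  (g (g (m (r (f) (h)) (f)) (m (f) (r (f) (h)))) (g (h) (m (f) (r (r (f) (h)) (g (h) (m (f) (f)))))))
3. (g (g (m (r (f) (h)) (f)) (m (f) (r (f) (h)))) (g (h) (m (f) (r (r (f) (h)) (g (h) (m (f) (f)))))))  →  (g (g (m (r (f) (h)) (f)) (m (f) (r (f) (h)))) (m (f) (r (r (f) (h)) (g (h) (m (f) (f))))))
4. (g (g (m (r (f) (h)) (f)) (m (f) (r (f) (h)))) (m (f) (r (r (f) (h)) (g (h) (m (f) (f))))))  →  (g (g (m (r (f) (h)) (f)) (m (f) (r (f) (h)))) (m (f) (r (r (f) (h)) (m (f) (f)))))

normal form = (g (g (m (r (f) (h)) (f)) (m (f) (r (f) (h)))) (m (f) (r (r (f) (h)) (m (f) (f)))))


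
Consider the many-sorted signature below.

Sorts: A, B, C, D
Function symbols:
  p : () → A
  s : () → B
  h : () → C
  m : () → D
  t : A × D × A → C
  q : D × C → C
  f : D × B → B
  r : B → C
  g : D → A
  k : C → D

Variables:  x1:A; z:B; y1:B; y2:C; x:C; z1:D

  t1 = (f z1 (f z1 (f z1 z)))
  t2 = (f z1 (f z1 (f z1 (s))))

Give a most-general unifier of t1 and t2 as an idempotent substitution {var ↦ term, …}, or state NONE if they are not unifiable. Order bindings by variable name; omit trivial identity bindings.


{z ↦ (s)}


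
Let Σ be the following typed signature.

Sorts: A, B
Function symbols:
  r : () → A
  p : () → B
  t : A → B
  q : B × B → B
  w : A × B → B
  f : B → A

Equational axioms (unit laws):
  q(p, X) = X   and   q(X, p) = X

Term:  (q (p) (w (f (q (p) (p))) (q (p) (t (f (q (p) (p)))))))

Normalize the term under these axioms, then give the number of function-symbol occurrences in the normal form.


size = 6

1. (q (p) (w (f (q (p) (p))) (q (p) (t (f (q (p) (p)))))))  →  (w (f (q (p) (p))) (q (p) (t (f (q (p) (p))))))
2. (w (f (q (p) (p))) (q (p) (t (f (q (p) (p))))))  →  (w (f (p)) (q (p) (t (f (q (p) (p))))))
3. (w (f (p)) (q (p) (t (f (q (p) (p))))))  →  (w (f (p)) (t (f (q (p) (p)))))
4. (w (f (p)) (t (f (q (p) (p)))))  →  (w (f (p)) (t (f (p))))
normal form: (w (f (p)) (t (f (p))))


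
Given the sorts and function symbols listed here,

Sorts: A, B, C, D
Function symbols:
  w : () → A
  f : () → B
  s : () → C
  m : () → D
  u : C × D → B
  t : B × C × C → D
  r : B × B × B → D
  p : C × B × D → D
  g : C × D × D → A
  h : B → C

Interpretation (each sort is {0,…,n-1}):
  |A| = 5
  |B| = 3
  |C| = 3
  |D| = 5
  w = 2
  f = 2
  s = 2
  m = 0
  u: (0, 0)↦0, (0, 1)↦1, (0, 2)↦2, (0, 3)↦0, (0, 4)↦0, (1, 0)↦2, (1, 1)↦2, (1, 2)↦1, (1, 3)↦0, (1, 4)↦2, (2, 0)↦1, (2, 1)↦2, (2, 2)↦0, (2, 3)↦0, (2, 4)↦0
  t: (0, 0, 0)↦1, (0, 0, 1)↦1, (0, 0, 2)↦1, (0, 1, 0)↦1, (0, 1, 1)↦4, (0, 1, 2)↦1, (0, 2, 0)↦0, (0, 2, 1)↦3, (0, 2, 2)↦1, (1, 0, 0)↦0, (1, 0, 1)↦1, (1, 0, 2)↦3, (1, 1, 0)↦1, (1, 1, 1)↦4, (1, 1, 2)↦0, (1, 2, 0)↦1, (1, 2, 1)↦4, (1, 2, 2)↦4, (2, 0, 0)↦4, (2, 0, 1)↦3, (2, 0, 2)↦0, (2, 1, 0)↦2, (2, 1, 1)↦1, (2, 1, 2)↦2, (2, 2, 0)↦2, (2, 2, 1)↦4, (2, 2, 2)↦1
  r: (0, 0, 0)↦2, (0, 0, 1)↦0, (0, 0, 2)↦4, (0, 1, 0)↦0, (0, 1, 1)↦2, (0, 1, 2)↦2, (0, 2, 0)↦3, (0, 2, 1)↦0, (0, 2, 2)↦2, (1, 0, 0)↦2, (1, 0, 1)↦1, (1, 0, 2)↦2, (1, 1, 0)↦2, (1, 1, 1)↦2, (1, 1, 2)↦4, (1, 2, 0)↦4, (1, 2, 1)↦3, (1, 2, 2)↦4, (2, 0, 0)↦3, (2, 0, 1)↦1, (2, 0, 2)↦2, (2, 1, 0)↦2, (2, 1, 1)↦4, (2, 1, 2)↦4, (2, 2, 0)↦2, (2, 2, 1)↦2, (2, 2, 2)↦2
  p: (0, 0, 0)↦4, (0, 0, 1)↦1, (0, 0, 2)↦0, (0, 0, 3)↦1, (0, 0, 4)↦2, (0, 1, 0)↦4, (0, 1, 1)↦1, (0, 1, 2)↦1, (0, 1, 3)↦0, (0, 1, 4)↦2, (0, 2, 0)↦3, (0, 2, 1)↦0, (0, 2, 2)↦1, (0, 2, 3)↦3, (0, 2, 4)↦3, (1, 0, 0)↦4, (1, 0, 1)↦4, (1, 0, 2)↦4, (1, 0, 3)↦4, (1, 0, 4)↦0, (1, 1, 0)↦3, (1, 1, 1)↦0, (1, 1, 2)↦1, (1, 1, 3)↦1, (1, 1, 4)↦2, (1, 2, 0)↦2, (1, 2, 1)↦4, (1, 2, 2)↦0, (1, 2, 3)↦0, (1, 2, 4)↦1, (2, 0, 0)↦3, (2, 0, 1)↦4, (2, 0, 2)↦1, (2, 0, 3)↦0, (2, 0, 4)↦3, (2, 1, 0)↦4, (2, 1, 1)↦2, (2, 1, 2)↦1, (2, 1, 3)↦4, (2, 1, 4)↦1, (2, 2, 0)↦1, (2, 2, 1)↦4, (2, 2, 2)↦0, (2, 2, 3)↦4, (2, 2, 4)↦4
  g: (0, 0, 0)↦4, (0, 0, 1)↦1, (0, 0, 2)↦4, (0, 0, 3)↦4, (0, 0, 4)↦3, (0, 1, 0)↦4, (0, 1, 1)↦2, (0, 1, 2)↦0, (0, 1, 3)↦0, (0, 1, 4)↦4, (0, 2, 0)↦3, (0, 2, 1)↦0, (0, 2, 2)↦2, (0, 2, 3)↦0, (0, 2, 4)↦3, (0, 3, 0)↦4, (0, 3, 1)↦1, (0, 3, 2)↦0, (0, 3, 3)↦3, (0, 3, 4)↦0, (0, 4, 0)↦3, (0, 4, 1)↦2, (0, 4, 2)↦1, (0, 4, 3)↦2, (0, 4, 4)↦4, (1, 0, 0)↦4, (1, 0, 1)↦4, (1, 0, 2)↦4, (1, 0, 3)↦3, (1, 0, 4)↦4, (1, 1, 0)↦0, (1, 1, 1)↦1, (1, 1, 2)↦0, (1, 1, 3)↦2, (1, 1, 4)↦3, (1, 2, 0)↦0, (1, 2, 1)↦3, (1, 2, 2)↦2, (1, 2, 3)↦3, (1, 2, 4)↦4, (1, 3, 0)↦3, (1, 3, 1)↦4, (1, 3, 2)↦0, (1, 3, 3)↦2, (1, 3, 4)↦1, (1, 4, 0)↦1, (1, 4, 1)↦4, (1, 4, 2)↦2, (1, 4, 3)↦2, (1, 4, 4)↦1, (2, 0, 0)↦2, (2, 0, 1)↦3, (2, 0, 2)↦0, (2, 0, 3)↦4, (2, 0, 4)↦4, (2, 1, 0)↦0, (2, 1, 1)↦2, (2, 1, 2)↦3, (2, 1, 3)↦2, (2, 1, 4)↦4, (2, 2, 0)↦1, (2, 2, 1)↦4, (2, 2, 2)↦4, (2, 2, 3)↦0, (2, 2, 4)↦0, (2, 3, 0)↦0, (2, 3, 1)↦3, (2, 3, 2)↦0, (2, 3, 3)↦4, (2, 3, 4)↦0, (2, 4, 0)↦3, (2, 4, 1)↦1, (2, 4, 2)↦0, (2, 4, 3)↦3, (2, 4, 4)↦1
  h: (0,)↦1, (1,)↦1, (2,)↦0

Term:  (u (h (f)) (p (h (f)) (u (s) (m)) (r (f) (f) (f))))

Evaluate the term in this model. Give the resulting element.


value = 1

  f = 2
  (h (f)) = h(2,) = 0
  f = 2
  (h (f)) = h(2,) = 0
  s = 2
  m = 0
  (u (s) (m)) = u(2, 0) = 1
  f = 2
  f = 2
  f = 2
  (r (f) (f) (f)) = r(2, 2, 2) = 2
  (p (h (f)) (u (s) (m)) (r (f) (f) (f))) = p(0, 1, 2) = 1
  (u (h (f)) (p (h (f)) (u (s) (m)) (r (f) (f) (f)))) = u(0, 1) = 1


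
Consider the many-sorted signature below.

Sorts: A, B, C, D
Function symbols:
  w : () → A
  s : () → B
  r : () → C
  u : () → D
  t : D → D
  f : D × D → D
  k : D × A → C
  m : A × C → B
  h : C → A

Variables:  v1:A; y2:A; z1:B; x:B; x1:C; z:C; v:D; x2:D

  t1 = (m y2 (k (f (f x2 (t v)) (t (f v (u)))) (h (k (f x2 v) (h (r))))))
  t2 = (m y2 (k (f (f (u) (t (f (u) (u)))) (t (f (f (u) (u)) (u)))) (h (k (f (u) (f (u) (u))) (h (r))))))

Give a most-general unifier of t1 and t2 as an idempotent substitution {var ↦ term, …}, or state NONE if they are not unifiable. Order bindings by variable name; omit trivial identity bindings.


{v ↦ (f (u) (u)), x2 ↦ (u)}


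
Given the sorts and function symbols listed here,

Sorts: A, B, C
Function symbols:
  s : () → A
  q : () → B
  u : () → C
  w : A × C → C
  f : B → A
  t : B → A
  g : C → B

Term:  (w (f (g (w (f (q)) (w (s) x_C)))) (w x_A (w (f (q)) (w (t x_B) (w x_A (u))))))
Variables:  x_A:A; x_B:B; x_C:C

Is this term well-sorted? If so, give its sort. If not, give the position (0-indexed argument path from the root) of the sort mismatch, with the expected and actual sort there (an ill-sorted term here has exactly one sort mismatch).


          (q) : B
        (f (q)) : A
          (s) : A
          x_C : C
        (w (s) x_C) : C
      (w (f (q)) (w (s) x_C)) : C
    (g (w (f (q)) (w (s) x_C))) : B
  (f (g (w (f (q)) (w (s) x_C)))) : A
    x_A : A
        (q) : B
      (f (q)) : A
          x_B : B
        (t x_B) : A
          x_A : A
          (u) : C
        (w x_A (u)) : C
      (w (t x_B) (w x_A (u))) : C
    (w (f (q)) (w (t x_B) (w x_A (u)))) : C
  (w x_A (w (f (q)) (w (t x_B) (w x_A (u))))) : C
(w (f (g (w (f (q)) (w (s) x_C)))) (w x_A (w (f (q)) (w (t x_B) (w x_A (u)))))) : C

well-sorted; sort = C


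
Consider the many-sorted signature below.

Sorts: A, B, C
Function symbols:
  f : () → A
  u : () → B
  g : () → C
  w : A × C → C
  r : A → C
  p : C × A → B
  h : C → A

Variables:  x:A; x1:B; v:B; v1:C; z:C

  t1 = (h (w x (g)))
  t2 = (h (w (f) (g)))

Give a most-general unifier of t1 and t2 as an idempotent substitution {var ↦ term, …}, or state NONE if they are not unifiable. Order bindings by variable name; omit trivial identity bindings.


{x ↦ (f)}


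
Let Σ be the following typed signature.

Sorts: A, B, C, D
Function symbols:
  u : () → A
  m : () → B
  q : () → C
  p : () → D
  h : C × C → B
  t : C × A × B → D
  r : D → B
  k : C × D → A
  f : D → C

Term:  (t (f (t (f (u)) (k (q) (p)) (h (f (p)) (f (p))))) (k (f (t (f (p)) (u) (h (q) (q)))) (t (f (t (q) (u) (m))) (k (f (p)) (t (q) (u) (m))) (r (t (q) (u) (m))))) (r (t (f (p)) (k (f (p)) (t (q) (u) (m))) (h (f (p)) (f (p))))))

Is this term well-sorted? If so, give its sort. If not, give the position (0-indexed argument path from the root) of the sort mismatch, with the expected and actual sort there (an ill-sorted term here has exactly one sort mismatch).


ill-sorted at position [0, 0, 0, 0]: expected D, got A

        (u) : A
      (f (u)) : ✗ arg 0 at [0, 0, 0, 0] has sort A, expected D
        (q) : C
        (p) : D
      (k (q) (p)) : A
          (p) : D
        (f (p)) : C
          (p) : D
        (f (p)) : C
      (h (f (p)) (f (p))) : B
          (p) : D
        (f (p)) : C
        (u) : A
          (q) : C
          (q) : C
        (h (q) (q)) : B
      (t (f (p)) (u) (h (q) (q))) : D
    (f (t (f (p)) (u) (h (q) (q)))) : C
          (q) : C
          (u) : A
          (m) : B
        (t (q) (u) (m)) : D
      (f (t (q) (u) (m))) : C
          (p) : D
        (f (p)) : C
          (q) : C
          (u) : A
          (m) : B
        (t (q) (u) (m)) : D
      (k (f (p)) (t (q) (u) (m))) : A
          (q) : C
          (u) : A
          (m) : B
        (t (q) (u) (m)) : D
      (r (t (q) (u) (m))) : B
    (t (f (t (q) (u) (m))) (k (f (p)) (t (q) (u) (m))) (r (t (q) (u) (m)))) : D
  (k (f (t (f (p)) (u) (h (q) (q)))) (t (f (t (q) (u) (m))) (k (f (p)) (t (q) (u) (m))) (r (t (q) (u) (m))))) : A
        (p) : D
      (f (p)) : C
          (p) : D
        (f (p)) : C
          (q) : C
          (u) : A
          (m) : B
        (t (q) (u) (m)) : D
      (k (f (p)) (t (q) (u) (m))) : A
          (p) : D
        (f (p)) : C
          (p) : D
        (f (p)) : C
      (h (f (p)) (f (p))) : B
    (t (f (p)) (k (f (p)) (t (q) (u) (m))) (h (f (p)) (f (p)))) : D
  (r (t (f (p)) (k (f (p)) (t (q) (u) (m))) (h (f (p)) (f (p))))) : B


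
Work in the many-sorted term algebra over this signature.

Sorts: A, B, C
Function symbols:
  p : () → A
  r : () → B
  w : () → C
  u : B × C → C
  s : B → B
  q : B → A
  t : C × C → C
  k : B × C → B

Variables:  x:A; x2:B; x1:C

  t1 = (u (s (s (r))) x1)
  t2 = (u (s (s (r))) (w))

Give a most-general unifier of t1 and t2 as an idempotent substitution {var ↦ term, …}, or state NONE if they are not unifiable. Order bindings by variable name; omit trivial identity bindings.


{x1 ↦ (w)}


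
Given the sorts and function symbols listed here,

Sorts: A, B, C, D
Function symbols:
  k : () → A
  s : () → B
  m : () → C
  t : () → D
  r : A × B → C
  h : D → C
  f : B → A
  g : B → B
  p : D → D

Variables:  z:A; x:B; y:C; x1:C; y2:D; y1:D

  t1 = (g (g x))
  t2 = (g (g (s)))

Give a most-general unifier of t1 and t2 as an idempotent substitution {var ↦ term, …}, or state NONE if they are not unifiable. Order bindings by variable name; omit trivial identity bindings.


{x ↦ (s)}


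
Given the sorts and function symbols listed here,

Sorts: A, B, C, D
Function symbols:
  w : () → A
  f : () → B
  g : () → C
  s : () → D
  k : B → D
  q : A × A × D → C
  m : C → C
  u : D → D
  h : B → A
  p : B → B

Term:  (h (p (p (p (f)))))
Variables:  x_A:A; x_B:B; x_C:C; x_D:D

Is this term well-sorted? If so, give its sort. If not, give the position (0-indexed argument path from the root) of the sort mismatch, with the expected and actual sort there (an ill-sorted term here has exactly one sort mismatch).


        (f) : B
      (p (f)) : B
    (p (p (f))) : B
  (p (p (p (f)))) : B
(h (p (p (p (f))))) : A

well-sorted; sort = A


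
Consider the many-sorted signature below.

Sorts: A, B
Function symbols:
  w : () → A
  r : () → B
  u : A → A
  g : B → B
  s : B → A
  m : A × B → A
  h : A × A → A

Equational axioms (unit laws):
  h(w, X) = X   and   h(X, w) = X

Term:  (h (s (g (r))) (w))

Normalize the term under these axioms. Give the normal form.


normal form = (s (g (r)))

1. (h (s (g (r))) (w))  →  (s (g (r)))


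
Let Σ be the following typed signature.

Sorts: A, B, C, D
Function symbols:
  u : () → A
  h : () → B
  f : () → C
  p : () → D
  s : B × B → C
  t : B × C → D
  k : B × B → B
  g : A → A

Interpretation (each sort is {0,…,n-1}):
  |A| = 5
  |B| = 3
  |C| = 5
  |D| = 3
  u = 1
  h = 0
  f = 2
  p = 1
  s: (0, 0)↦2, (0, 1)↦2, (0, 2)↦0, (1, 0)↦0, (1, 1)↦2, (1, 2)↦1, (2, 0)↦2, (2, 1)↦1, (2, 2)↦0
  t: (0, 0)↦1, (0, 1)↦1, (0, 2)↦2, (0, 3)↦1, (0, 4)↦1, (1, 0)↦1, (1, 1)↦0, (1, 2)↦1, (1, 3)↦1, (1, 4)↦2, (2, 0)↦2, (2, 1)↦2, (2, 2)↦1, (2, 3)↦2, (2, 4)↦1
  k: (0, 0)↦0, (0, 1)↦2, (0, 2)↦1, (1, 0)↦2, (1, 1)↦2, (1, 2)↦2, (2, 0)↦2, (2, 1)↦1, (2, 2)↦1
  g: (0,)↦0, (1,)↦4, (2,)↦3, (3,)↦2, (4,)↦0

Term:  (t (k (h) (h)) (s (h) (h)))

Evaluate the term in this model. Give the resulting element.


  h = 0
  h = 0
  (k (h) (h)) = k(0, 0) = 0
  h = 0
  h = 0
  (s (h) (h)) = s(0, 0) = 2
  (t (k (h) (h)) (s (h) (h))) = t(0, 2) = 2

value = 2


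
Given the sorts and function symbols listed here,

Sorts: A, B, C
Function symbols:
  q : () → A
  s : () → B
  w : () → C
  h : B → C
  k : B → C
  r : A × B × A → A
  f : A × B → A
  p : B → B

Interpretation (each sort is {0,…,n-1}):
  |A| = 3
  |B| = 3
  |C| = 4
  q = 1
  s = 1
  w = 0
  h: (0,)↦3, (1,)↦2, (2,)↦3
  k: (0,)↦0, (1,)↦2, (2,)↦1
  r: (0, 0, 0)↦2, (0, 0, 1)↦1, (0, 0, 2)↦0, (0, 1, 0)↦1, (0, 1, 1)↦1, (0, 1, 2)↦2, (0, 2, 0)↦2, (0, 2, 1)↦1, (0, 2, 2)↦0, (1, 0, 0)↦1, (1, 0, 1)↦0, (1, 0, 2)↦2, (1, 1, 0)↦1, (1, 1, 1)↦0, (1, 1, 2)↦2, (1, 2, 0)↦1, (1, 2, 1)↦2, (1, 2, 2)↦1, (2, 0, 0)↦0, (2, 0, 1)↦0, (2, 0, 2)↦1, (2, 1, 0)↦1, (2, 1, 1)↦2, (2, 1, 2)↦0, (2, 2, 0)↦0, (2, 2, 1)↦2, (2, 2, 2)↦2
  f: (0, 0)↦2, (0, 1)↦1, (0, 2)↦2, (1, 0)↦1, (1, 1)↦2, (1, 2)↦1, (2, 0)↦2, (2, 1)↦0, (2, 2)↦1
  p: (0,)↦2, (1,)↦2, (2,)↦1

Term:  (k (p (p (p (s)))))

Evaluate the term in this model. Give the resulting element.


  s = 1
  (p (s)) = p(1,) = 2
  (p (p (s))) = p(2,) = 1
  (p (p (p (s)))) = p(1,) = 2
  (k (p (p (p (s))))) = k(2,) = 1

value = 1


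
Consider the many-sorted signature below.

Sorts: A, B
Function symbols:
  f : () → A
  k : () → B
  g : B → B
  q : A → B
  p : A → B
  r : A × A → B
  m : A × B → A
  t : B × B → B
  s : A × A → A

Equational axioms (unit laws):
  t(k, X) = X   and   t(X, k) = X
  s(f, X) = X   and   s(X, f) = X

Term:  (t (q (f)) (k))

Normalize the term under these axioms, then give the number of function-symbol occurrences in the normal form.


size = 2

1. (t (q (f)) (k))  →  (q (f))
normal form: (q (f))


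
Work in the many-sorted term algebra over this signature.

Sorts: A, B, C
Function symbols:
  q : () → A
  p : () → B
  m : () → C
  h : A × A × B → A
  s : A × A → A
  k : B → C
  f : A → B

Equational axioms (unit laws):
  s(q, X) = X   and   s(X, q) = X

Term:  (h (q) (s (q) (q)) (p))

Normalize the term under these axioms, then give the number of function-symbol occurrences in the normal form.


size = 4

1. (h (q) (s (q) (q)) (p))  →  (h (q) (q) (p))
normal form: (h (q) (q) (p))


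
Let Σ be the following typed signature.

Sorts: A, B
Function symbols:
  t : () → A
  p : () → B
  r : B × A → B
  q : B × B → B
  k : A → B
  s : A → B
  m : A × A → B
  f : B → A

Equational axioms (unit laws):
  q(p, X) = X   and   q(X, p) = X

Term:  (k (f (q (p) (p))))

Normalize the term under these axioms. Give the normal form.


1. (k (f (q (p) (p))))  →  (k (f (p)))

normal form = (k (f (p)))


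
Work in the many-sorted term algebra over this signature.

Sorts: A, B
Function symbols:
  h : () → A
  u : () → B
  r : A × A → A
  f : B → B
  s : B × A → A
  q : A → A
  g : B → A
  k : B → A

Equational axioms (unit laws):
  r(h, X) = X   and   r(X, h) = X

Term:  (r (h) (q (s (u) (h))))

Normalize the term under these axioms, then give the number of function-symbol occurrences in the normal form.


1. (r (h) (q (s (u) (h))))  →  (q (s (u) (h)))
normal form: (q (s (u) (h)))

size = 4


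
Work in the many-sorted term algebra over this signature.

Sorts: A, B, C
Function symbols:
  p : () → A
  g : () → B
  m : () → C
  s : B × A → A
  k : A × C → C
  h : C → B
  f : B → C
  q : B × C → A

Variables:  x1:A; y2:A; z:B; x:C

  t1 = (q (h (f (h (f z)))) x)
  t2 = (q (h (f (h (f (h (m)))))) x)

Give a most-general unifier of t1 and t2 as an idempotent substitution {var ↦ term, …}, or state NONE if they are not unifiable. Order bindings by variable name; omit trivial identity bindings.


{z ↦ (h (m))}


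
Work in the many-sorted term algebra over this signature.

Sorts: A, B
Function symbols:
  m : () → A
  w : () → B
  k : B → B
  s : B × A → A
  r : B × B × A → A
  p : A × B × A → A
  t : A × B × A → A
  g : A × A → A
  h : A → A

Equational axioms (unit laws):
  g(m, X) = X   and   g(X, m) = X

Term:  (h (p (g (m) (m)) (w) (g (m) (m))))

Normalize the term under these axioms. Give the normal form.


normal form = (h (p (m) (w) (m)))

1. (h (p (g (m) (m)) (w) (g (m) (m))))  →  (h (p (m) (w) (g (m) (m))))
2. (h (p (m) (w) (g (m) (m))))  →  (h (p (m) (w) (m)))


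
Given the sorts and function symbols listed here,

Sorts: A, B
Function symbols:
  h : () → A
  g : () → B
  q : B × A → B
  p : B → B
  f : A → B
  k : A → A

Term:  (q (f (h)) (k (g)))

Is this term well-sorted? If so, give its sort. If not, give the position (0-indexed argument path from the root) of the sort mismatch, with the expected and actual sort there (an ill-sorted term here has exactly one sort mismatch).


    (h) : A
  (f (h)) : B
    (g) : B
  (k (g)) : ✗ arg 0 at [1, 0] has sort B, expected A

ill-sorted at position [1, 0]: expected A, got B


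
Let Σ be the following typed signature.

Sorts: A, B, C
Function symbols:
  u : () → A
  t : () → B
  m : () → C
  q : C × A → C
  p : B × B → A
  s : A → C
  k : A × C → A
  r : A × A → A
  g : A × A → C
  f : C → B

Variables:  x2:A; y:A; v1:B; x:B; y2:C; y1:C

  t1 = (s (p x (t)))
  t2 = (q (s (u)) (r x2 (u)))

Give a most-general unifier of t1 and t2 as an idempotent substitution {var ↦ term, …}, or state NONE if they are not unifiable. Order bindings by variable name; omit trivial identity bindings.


NONE (not unifiable)

head clash or occurs-check failure — not unifiable


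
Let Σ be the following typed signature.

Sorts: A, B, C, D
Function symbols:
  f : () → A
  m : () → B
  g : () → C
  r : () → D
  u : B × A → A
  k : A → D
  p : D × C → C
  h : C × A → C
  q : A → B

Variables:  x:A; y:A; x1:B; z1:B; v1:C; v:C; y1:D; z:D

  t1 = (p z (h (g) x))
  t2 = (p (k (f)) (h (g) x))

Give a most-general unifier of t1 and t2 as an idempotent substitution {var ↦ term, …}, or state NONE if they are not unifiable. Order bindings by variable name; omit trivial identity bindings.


{z ↦ (k (f))}


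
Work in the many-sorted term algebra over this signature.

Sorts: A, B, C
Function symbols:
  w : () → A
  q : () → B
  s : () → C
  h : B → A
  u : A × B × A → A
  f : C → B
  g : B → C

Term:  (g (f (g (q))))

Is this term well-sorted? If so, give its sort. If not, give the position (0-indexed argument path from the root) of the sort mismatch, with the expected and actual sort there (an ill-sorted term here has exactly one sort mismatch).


well-sorted; sort = C

      (q) : B
    (g (q)) : C
  (f (g (q))) : B
(g (f (g (q)))) : C


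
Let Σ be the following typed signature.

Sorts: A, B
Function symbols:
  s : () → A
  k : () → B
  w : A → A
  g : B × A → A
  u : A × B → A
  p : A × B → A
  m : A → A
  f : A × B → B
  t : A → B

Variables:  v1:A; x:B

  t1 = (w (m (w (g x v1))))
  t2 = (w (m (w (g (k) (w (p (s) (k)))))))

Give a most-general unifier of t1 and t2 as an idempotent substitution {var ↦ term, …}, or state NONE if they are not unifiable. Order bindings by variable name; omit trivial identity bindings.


{v1 ↦ (w (p (s) (k))), x ↦ (k)}


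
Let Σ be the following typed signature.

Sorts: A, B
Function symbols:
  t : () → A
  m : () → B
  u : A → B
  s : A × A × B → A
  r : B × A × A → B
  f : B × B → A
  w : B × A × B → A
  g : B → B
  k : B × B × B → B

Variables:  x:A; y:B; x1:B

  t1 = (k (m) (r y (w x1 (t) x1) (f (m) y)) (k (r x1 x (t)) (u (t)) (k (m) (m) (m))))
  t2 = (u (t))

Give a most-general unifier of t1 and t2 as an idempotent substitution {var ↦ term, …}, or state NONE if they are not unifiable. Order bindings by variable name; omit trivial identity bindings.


NONE (not unifiable)

head clash or occurs-check failure — not unifiable


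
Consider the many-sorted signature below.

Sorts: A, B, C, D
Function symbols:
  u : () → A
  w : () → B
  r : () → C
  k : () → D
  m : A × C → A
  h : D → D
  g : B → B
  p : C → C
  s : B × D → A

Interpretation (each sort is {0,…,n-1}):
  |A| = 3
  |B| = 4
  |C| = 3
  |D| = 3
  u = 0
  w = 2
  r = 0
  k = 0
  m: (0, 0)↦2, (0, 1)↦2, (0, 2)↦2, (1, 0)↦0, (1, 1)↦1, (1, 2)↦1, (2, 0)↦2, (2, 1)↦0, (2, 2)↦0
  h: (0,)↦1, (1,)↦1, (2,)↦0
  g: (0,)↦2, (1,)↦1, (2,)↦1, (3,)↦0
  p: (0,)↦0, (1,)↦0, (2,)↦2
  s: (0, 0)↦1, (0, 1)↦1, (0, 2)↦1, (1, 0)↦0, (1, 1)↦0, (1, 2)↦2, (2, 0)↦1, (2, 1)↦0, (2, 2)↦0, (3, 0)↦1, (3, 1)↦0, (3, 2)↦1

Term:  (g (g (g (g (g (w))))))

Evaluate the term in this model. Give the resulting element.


value = 1

  w = 2
  (g (w)) = g(2,) = 1
  (g (g (w))) = g(1,) = 1
  (g (g (g (w)))) = g(1,) = 1
  (g (g (g (g (w))))) = g(1,) = 1
  (g (g (g (g (g (w)))))) = g(1,) = 1


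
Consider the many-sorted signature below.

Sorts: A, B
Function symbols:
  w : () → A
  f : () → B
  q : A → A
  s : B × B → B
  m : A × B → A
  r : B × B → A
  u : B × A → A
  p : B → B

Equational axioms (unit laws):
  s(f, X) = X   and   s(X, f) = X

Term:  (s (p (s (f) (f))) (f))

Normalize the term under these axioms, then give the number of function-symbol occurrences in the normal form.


1. (s (p (s (f) (f))) (f))  →  (p (s (f) (f)))
2. (p (s (f) (f)))  →  (p (f))
normal form: (p (f))

size = 2


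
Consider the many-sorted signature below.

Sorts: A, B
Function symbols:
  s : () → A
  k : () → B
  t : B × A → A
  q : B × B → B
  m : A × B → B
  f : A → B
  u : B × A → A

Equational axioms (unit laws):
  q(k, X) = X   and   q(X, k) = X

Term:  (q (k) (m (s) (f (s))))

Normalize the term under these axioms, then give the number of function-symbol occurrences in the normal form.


size = 4

1. (q (k) (m (s) (f (s))))  →  (m (s) (f (s)))
normal form: (m (s) (f (s)))


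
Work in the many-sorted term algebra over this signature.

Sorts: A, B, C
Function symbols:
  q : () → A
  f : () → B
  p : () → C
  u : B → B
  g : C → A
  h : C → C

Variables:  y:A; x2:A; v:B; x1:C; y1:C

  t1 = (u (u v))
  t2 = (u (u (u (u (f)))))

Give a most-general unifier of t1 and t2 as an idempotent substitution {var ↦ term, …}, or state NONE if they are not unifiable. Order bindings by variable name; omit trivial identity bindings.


{v ↦ (u (u (f)))}


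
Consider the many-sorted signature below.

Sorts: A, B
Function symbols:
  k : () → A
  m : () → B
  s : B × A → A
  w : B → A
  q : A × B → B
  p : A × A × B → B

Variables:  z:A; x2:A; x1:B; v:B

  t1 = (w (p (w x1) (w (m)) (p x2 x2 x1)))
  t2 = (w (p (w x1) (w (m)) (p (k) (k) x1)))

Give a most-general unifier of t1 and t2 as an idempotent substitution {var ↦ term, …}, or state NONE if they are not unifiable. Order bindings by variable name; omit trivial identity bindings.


{x2 ↦ (k)}


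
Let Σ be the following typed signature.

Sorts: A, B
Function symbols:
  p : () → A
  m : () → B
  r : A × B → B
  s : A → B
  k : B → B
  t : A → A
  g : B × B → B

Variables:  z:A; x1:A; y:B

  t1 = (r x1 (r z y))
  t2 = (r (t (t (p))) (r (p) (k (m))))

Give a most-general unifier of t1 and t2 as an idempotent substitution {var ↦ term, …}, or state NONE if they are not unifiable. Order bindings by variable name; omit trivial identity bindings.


{x1 ↦ (t (t (p))), y ↦ (k (m)), z ↦ (p)}


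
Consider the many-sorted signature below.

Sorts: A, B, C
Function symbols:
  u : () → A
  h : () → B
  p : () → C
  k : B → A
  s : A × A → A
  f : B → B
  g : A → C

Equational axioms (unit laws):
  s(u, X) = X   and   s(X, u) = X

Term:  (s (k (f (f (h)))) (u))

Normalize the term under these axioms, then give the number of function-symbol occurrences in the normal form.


size = 4

1. (s (k (f (f (h)))) (u))  →  (k (f (f (h))))
normal form: (k (f (f (h))))


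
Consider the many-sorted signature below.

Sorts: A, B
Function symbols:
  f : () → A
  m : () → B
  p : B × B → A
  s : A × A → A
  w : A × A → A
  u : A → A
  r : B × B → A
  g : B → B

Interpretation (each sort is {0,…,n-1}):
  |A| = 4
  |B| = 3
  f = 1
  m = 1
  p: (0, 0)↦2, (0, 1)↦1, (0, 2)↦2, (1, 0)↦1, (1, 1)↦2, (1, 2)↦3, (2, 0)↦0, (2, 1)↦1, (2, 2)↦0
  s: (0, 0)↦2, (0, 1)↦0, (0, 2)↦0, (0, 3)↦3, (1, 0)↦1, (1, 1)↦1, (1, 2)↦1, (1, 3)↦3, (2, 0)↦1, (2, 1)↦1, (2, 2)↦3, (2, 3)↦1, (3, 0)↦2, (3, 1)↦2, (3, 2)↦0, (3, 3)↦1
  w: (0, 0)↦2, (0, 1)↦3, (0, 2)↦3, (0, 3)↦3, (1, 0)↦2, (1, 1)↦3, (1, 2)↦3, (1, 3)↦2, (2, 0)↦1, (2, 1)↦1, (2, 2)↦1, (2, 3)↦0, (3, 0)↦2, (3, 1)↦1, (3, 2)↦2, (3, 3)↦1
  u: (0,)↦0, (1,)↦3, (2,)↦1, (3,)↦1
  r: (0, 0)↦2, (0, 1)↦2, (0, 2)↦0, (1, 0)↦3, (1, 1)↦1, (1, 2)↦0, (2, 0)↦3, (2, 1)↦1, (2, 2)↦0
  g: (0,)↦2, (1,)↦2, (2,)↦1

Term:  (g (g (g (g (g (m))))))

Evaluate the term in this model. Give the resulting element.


value = 2

  m = 1
  (g (m)) = g(1,) = 2
  (g (g (m))) = g(2,) = 1
  (g (g (g (m)))) = g(1,) = 2
  (g (g (g (g (m))))) = g(2,) = 1
  (g (g (g (g (g (m)))))) = g(1,) = 2


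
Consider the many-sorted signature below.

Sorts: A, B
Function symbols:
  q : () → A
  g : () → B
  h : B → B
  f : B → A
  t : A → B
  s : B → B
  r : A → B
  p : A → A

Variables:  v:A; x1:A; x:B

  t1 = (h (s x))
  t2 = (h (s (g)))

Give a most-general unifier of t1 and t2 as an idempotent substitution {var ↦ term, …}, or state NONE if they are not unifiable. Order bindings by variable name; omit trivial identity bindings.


{x ↦ (g)}


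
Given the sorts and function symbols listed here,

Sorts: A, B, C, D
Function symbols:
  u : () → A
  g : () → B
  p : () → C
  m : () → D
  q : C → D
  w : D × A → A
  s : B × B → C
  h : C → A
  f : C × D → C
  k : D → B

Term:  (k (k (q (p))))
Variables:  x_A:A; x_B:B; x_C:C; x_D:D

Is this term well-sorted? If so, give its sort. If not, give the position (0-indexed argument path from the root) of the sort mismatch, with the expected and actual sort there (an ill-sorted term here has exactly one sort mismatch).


ill-sorted at position [0]: expected D, got B

      (p) : C
    (q (p)) : D
  (k (q (p))) : B
(k (k (q (p)))) : ✗ arg 0 at [0] has sort B, expected D


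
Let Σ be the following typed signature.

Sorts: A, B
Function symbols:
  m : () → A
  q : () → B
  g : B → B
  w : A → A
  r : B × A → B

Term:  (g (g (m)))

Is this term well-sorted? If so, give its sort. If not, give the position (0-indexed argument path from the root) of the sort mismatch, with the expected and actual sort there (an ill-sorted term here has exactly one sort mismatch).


ill-sorted at position [0, 0]: expected B, got A

    (m) : A
  (g (m)) : ✗ arg 0 at [0, 0] has sort A, expected B


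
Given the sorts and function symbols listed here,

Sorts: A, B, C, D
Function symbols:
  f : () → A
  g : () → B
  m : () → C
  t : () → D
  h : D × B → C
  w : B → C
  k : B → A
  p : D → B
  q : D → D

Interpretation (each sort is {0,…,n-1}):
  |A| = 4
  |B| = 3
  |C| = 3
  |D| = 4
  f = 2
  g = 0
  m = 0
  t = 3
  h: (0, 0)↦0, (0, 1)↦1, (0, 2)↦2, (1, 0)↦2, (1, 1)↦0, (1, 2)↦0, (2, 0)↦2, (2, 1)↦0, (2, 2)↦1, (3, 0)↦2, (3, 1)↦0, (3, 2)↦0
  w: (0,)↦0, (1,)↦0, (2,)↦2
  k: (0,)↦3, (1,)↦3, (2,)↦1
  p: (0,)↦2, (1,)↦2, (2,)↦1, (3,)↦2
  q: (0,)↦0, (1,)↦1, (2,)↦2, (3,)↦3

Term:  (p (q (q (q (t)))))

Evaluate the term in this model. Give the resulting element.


  t = 3
  (q (t)) = q(3,) = 3
  (q (q (t))) = q(3,) = 3
  (q (q (q (t)))) = q(3,) = 3
  (p (q (q (q (t))))) = p(3,) = 2

value = 2


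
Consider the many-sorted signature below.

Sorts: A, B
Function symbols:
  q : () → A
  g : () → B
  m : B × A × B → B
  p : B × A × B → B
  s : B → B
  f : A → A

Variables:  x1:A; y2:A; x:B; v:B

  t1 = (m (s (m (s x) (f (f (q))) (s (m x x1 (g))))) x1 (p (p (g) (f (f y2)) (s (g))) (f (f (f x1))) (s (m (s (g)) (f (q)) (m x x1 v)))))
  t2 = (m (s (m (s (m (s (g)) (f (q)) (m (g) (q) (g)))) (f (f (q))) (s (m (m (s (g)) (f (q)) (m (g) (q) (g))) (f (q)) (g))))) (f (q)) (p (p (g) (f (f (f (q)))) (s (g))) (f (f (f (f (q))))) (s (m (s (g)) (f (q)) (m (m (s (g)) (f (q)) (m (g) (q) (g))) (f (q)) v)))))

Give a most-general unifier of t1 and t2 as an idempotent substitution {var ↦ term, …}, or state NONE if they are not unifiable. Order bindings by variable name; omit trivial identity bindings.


{x ↦ (m (s (g)) (f (q)) (m (g) (q) (g))), x1 ↦ (f (q)), y2 ↦ (f (q))}


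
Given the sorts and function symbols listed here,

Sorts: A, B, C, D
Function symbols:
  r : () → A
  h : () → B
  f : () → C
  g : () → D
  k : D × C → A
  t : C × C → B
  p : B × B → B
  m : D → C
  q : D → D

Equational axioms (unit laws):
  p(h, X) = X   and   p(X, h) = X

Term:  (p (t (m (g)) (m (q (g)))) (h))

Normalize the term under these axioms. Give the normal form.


1. (p (t (m (g)) (m (q (g)))) (h))  →  (t (m (g)) (m (q (g))))

normal form = (t (m (g)) (m (q (g))))


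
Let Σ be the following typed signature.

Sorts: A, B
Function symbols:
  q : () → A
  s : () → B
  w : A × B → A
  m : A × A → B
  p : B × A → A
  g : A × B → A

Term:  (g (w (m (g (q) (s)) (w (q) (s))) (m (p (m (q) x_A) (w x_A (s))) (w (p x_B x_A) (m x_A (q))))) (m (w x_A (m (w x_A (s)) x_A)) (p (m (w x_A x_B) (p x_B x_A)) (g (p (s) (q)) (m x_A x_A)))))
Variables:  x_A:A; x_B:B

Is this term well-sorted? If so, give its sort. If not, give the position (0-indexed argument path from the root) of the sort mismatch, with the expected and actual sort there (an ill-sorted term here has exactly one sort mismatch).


        (q) : A
        (s) : B
      (g (q) (s)) : A
        (q) : A
        (s) : B
      (w (q) (s)) : A
    (m (g (q) (s)) (w (q) (s))) : B
          (q) : A
          x_A : A
        (m (q) x_A) : B
          x_A : A
          (s) : B
        (w x_A (s)) : A
      (p (m (q) x_A) (w x_A (s))) : A
          x_B : B
          x_A : A
        (p x_B x_A) : A
          x_A : A
          (q) : A
        (m x_A (q)) : B
      (w (p x_B x_A) (m x_A (q))) : A
    (m (p (m (q) x_A) (w x_A (s))) (w (p x_B x_A) (m x_A (q)))) : B
  (w (m (g (q) (s)) (w (q) (s))) (m (p (m (q) x_A) (w x_A (s))) (w (p x_B x_A) (m x_A (q))))) : ✗ arg 0 at [0, 0] has sort B, expected A
      x_A : A
          x_A : A
          (s) : B
        (w x_A (s)) : A
        x_A : A
      (m (w x_A (s)) x_A) : B
    (w x_A (m (w x_A (s)) x_A)) : A
          x_A : A
          x_B : B
        (w x_A x_B) : A
          x_B : B
          x_A : A
        (p x_B x_A) : A
      (m (w x_A x_B) (p x_B x_A)) : B
          (s) : B
          (q) : A
        (p (s) (q)) : A
          x_A : A
          x_A : A
        (m x_A x_A) : B
      (g (p (s) (q)) (m x_A x_A)) : A
    (p (m (w x_A x_B) (p x_B x_A)) (g (p (s) (q)) (m x_A x_A))) : A
  (m (w x_A (m (w x_A (s)) x_A)) (p (m (w x_A x_B) (p x_B x_A)) (g (p (s) (q)) (m x_A x_A)))) : B

ill-sorted at position [0, 0]: expected A, got B


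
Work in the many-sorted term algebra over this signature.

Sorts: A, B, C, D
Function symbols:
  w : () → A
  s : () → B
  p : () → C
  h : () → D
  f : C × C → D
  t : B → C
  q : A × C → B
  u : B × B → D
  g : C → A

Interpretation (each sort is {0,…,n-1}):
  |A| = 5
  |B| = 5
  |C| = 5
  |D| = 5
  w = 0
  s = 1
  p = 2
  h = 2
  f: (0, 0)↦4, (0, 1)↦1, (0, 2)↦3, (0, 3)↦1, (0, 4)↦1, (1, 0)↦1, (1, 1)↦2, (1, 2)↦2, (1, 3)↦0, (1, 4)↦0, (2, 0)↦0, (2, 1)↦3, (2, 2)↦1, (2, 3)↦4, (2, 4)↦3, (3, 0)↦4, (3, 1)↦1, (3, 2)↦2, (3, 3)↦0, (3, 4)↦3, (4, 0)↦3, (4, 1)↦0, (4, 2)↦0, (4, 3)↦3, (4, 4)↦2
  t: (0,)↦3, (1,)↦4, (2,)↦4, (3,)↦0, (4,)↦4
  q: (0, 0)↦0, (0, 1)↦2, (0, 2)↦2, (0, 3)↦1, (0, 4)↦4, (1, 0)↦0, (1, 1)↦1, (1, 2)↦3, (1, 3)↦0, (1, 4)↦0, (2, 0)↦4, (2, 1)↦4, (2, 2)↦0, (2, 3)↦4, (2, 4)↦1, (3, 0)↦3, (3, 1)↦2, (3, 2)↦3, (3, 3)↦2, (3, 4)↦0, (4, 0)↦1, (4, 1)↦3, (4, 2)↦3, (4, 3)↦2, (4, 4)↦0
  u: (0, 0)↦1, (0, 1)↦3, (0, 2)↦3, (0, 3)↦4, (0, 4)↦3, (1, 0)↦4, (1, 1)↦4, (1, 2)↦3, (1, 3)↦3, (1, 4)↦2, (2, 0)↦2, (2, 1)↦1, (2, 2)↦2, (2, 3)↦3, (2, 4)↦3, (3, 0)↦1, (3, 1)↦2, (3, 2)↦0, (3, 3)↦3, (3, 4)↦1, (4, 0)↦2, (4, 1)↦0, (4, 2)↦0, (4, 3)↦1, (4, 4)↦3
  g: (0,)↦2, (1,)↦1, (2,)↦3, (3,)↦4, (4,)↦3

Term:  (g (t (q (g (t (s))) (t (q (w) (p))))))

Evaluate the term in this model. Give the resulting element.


value = 4

  s = 1
  (t (s)) = t(1,) = 4
  (g (t (s))) = g(4,) = 3
  w = 0
  p = 2
  (q (w) (p)) = q(0, 2) = 2
  (t (q (w) (p))) = t(2,) = 4
  (q (g (t (s))) (t (q (w) (p)))) = q(3, 4) = 0
  (t (q (g (t (s))) (t (q (w) (p))))) = t(0,) = 3
  (g (t (q (g (t (s))) (t (q (w) (p)))))) = g(3,) = 4
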